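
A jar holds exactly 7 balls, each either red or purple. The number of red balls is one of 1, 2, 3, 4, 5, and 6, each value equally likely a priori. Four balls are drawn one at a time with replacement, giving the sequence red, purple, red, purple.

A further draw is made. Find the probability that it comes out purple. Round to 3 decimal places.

The likelihood of the observed sequence under each hypothesis: P(data | r = 1) = (1/7)(6/7)(1/7)(6/7) = 0.014994; P(data | r = 2) = (2/7)(5/7)(2/7)(5/7) = 0.041649; P(data | r = 3) = (3/7)(4/7)(3/7)(4/7) = 0.059975; P(data | r = 4) = (4/7)(3/7)(4/7)(3/7) = 0.059975; P(data | r = 5) = (5/7)(2/7)(5/7)(2/7) = 0.041649; P(data | r = 6) = (6/7)(1/7)(6/7)(1/7) = 0.014994.
Weighting by the prior gives 1/6 · 0.014994 = 0.002499, 1/6 · 0.041649 = 0.0069416, 1/6 · 0.059975 = 0.0099958, 1/6 · 0.059975 = 0.0099958, 1/6 · 0.041649 = 0.0069416, 1/6 · 0.014994 = 0.002499; with total 0.038873.
The posterior is then P(r = 1 | data) = 0.064286, P(r = 2 | data) = 0.17857, P(r = 3 | data) = 0.25714, P(r = 4 | data) = 0.25714, P(r = 5 | data) = 0.17857, P(r = 6 | data) = 0.064286.
Averaging over the posterior, P(purple next | data) = (6/7)(0.064286) + (5/7)(0.17857) + (4/7)(0.25714) + (3/7)(0.25714) + (2/7)(0.17857) + (1/7)(0.064286) = 0.5.

0.500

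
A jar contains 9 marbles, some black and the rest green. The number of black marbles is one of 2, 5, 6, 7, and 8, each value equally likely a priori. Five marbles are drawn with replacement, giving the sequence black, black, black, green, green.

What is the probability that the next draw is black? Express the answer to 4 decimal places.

0.6457

The likelihood of the observed sequence under each hypothesis: P(data | r = 2) = (2/9)(2/9)(2/9)(7/9)(7/9) = 0.0066386; P(data | r = 5) = (5/9)(5/9)(5/9)(4/9)(4/9) = 0.03387; P(data | r = 6) = (6/9)(6/9)(6/9)(3/9)(3/9) = 0.032922; P(data | r = 7) = (7/9)(7/9)(7/9)(2/9)(2/9) = 0.023235; P(data | r = 8) = (8/9)(8/9)(8/9)(1/9)(1/9) = 0.0086708.
Weighting by the prior gives 1/5 · 0.0066386 = 0.0013277, 1/5 · 0.03387 = 0.006774, 1/5 · 0.032922 = 0.0065844, 1/5 · 0.023235 = 0.004647, 1/5 · 0.0086708 = 0.0017342; summing to 0.021067.
Normalising, the posterior is P(r = 2 | data) = 0.063023, P(r = 5 | data) = 0.32154, P(r = 6 | data) = 0.31254, P(r = 7 | data) = 0.22058, P(r = 8 | data) = 0.082315.
Averaging over the posterior, P(black next | data) = (2/9)(0.063023) + (5/9)(0.32154) + (2/3)(0.31254) + (7/9)(0.22058) + (8/9)(0.082315) = 0.64573.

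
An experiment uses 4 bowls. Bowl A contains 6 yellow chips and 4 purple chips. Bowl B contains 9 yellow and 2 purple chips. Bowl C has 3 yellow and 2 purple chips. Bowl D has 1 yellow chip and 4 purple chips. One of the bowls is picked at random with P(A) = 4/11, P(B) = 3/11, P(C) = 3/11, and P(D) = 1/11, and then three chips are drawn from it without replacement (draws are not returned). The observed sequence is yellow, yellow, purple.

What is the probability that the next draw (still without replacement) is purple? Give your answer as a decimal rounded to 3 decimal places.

0.376

For each hypothesis, P(data | H) works out to: P(data | bowl A) = (6/10)(5/9)(4/8) = 0.16667; P(data | bowl B) = (9/11)(8/10)(2/9) = 0.14545; P(data | bowl C) = (3/5)(2/4)(2/3) = 0.2; P(data | bowl D) = (1/5)(0/4) = 0.
Weighting by the prior gives 4/11 · 0.16667 = 0.060606, 3/11 · 0.14545 = 0.039669, 3/11 · 0.2 = 0.054545, 1/11 · 0 = 0; these sum to 0.15482.
Normalising, the posterior is P(bowl A | data) = 0.39146, P(bowl B | data) = 0.25623, P(bowl C | data) = 0.35231, P(bowl D | data) = 0.
Averaging over the posterior, P(purple next | data) = (3/7)(0.39146) + (1/8)(0.25623) + (1/2)(0.35231) = 0.37595.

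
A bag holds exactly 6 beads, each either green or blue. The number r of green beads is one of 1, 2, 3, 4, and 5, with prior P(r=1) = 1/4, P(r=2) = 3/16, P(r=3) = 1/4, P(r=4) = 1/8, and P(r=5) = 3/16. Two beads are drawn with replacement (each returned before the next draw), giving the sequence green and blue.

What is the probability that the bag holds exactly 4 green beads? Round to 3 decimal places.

0.144

The likelihood of the observed sequence under each hypothesis: P(data | r = 1) = (1/6)(5/6) = 5/36; P(data | r = 2) = (2/6)(4/6) = 2/9; P(data | r = 3) = (3/6)(3/6) = 1/4; P(data | r = 4) = (4/6)(2/6) = 2/9; P(data | r = 5) = (5/6)(1/6) = 5/36.
The prior-weighted likelihoods are 1/4 · 5/36 = 5/144, 3/16 · 2/9 = 1/24, 1/4 · 1/4 = 1/16, 1/8 · 2/9 = 1/36, 3/16 · 5/36 = 5/192; these sum to 37/192.
So P(r = 4 | data) = (1/36) / (37/192) = 16/111.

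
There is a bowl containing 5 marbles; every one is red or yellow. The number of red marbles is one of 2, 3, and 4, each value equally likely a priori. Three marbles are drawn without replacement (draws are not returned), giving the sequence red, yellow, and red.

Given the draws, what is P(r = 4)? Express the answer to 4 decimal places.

0.4000

Compute the likelihood of the observed sequence for each case: P(data | r = 2) = (2/5)(3/4)(1/3) = 1/10; P(data | r = 3) = (3/5)(2/4)(2/3) = 1/5; P(data | r = 4) = (4/5)(1/4)(3/3) = 1/5.
Weighting by the prior gives 1/3 · 1/10 = 1/30, 1/3 · 1/5 = 1/15, 1/3 · 1/5 = 1/15; these sum to 1/6.
Hence P(r = 4 | data) = (1/15) / (1/6) = 2/5.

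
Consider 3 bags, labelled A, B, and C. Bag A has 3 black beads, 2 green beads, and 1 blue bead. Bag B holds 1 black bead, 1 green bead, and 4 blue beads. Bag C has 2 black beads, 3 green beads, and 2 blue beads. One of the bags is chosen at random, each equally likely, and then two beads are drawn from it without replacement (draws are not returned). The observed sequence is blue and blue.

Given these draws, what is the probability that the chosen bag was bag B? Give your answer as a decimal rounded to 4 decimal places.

Under each hypothesis, the probability of the observed sequence is: P(data | bag A) = (1/6)(0/5) = 0; P(data | bag B) = (4/6)(3/5) = 2/5; P(data | bag C) = (2/7)(1/6) = 1/21.
Multiplying each by its prior: 1/3 · 0 = 0, 1/3 · 2/5 = 2/15, 1/3 · 1/21 = 1/63; with total 47/315.
Therefore the posterior P(bag B | data) = (2/15) / (47/315) = 42/47.

0.8936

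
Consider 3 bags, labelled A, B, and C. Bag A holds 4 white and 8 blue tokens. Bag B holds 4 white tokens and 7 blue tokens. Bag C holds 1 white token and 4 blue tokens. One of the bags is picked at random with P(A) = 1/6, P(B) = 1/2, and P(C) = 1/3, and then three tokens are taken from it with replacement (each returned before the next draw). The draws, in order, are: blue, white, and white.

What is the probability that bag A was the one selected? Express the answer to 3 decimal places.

For each hypothesis, P(data | H) works out to: P(data | bag A) = (8/12)(4/12)(4/12) = 0.074074; P(data | bag B) = (7/11)(4/11)(4/11) = 0.084147; P(data | bag C) = (4/5)(1/5)(1/5) = 0.032.
The prior-weighted likelihoods are 1/6 · 0.074074 = 0.012346, 1/2 · 0.084147 = 0.042074, 1/3 · 0.032 = 0.010667; these sum to 0.065086.
So P(bag A | data) = (0.012346) / (0.065086) = 0.18968.

0.190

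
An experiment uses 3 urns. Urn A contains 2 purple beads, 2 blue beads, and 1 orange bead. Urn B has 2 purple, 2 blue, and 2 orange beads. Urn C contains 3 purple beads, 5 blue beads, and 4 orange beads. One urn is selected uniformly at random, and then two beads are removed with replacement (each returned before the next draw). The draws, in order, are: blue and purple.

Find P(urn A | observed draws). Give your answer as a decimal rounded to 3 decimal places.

0.426

For each hypothesis, P(data | H) works out to: P(data | urn A) = (2/5)(2/5) = 0.16; P(data | urn B) = (2/6)(2/6) = 0.11111; P(data | urn C) = (5/12)(3/12) = 0.10417.
Weighting by the prior gives 1/3 · 0.16 = 0.053333, 1/3 · 0.11111 = 0.037037, 1/3 · 0.10417 = 0.034722; with total 0.12509.
Hence P(urn A | data) = (0.053333) / (0.12509) = 0.42635.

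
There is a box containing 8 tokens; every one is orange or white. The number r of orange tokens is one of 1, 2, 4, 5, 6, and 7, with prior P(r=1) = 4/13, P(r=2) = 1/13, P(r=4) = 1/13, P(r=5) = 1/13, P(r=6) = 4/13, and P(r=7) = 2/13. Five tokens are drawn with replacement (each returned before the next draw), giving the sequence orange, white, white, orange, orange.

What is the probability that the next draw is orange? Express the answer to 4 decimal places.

Under each hypothesis, the probability of the observed sequence is: P(data | r = 1) = (1/8)(7/8)(7/8)(1/8)(1/8) = 0.0014954; P(data | r = 2) = (2/8)(6/8)(6/8)(2/8)(2/8) = 0.0087891; P(data | r = 4) = (4/8)(4/8)(4/8)(4/8)(4/8) = 0.03125; P(data | r = 5) = (5/8)(3/8)(3/8)(5/8)(5/8) = 0.034332; P(data | r = 6) = (6/8)(2/8)(2/8)(6/8)(6/8) = 0.026367; P(data | r = 7) = (7/8)(1/8)(1/8)(7/8)(7/8) = 0.010468.
Multiplying each by its prior: 4/13 · 0.0014954 = 0.00046011, 1/13 · 0.0087891 = 0.00067608, 1/13 · 0.03125 = 0.0024038, 1/13 · 0.034332 = 0.0026409, 4/13 · 0.026367 = 0.008113, 2/13 · 0.010468 = 0.0016104; these sum to 0.015904.
Dividing through by the total gives posterior P(r = 1 | data) = 0.02893, P(r = 2 | data) = 0.042509, P(r = 4 | data) = 0.15114, P(r = 5 | data) = 0.16605, P(r = 6 | data) = 0.51011, P(r = 7 | data) = 0.10125.
The predictive probability is P(orange next | data) = (1/8)(0.02893) + (1/4)(0.042509) + (1/2)(0.15114) + (5/8)(0.16605) + (3/4)(0.51011) + (7/8)(0.10125) = 0.66478.

0.6648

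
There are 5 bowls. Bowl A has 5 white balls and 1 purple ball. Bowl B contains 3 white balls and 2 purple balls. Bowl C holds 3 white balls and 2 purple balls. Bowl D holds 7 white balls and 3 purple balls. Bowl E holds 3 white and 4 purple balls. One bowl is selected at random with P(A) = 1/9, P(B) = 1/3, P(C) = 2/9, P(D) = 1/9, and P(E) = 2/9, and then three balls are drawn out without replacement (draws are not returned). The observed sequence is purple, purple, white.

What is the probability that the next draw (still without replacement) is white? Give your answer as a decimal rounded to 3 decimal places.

The likelihood of the observed sequence under each hypothesis: P(data | bowl A) = (1/6)(0/5) = 0; P(data | bowl B) = (2/5)(1/4)(3/3) = 0.1; P(data | bowl C) = (2/5)(1/4)(3/3) = 0.1; P(data | bowl D) = (3/10)(2/9)(7/8) = 0.058333; P(data | bowl E) = (4/7)(3/6)(3/5) = 0.17143.
Weighting by the prior gives 1/9 · 0 = 0, 1/3 · 0.1 = 0.033333, 2/9 · 0.1 = 0.022222, 1/9 · 0.058333 = 0.0064815, 2/9 · 0.17143 = 0.038095; summing to 0.10013.
The posterior is then P(bowl A | data) = 0, P(bowl B | data) = 0.33289, P(bowl C | data) = 0.22193, P(bowl D | data) = 0.064729, P(bowl E | data) = 0.38045.
Averaging over the posterior, P(white next | data) = (1)(0.33289) + (1)(0.22193) + (6/7)(0.064729) + (1/2)(0.38045) = 0.80053.

0.801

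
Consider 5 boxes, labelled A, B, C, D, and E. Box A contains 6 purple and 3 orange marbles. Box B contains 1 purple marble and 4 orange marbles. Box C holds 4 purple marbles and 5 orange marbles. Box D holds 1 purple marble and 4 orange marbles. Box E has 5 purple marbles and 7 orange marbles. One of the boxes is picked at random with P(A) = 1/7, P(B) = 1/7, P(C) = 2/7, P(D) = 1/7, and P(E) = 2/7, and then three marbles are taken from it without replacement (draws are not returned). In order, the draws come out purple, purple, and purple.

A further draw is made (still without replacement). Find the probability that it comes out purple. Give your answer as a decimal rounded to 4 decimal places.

0.3656

Under each hypothesis, the probability of the observed sequence is: P(data | box A) = (6/9)(5/8)(4/7) = 5/21; P(data | box B) = (1/5)(0/4) = 0; P(data | box C) = (4/9)(3/8)(2/7) = 1/21; P(data | box D) = (1/5)(0/4) = 0; P(data | box E) = (5/12)(4/11)(3/10) = 1/22.
Multiplying each by its prior: 1/7 · 5/21 = 5/147, 1/7 · 0 = 0, 2/7 · 1/21 = 2/147, 1/7 · 0 = 0, 2/7 · 1/22 = 1/77; summing to 2/33.
Dividing through by the total gives posterior P(box A | data) = 55/98, P(box B | data) = 0, P(box C | data) = 11/49, P(box D | data) = 0, P(box E | data) = 3/14.
So P(purple next | data) = Σ P(purple next | H) P(H | data) = (1/2)(55/98) + (1/6)(11/49) + (2/9)(3/14) = 215/588.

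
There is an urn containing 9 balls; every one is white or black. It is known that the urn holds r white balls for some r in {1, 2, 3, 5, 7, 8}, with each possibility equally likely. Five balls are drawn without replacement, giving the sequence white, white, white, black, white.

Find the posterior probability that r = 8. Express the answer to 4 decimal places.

Compute the likelihood of the observed sequence for each case: P(data | r = 1) = (1/9)(0/8) = 0; P(data | r = 2) = (2/9)(1/8)(0/7) = 0; P(data | r = 3) = (3/9)(2/8)(1/7)(6/6)(0/5) = 0; P(data | r = 5) = (5/9)(4/8)(3/7)(4/6)(2/5) = 2/63; P(data | r = 7) = (7/9)(6/8)(5/7)(2/6)(4/5) = 1/9; P(data | r = 8) = (8/9)(7/8)(6/7)(1/6)(5/5) = 1/9.
The prior-weighted likelihoods are 1/6 · 0 = 0, 1/6 · 0 = 0, 1/6 · 0 = 0, 1/6 · 2/63 = 1/189, 1/6 · 1/9 = 1/54, 1/6 · 1/9 = 1/54; with total 8/189.
Therefore the posterior P(r = 8 | data) = (1/54) / (8/189) = 7/16.

0.4375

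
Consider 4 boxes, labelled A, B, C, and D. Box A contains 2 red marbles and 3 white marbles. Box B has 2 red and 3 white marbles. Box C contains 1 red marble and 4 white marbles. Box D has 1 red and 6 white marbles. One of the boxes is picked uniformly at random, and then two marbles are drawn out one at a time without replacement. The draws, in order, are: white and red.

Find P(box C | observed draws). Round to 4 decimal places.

The likelihood of the observed sequence under each hypothesis: P(data | box A) = (3/5)(2/4) = 3/10; P(data | box B) = (3/5)(2/4) = 3/10; P(data | box C) = (4/5)(1/4) = 1/5; P(data | box D) = (6/7)(1/6) = 1/7.
Weighting by the prior gives 1/4 · 3/10 = 3/40, 1/4 · 3/10 = 3/40, 1/4 · 1/5 = 1/20, 1/4 · 1/7 = 1/28; these sum to 33/140.
By Bayes' rule, P(box C | data) = (1/20) / (33/140) = 7/33.

0.2121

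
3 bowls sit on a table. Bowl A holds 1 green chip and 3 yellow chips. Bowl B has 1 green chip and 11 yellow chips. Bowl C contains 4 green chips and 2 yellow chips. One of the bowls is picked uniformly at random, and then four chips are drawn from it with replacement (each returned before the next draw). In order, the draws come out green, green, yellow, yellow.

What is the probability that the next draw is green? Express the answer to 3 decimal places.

0.467

Compute the likelihood of the observed sequence for each case: P(data | bowl A) = (1/4)(1/4)(3/4)(3/4) = 0.035156; P(data | bowl B) = (1/12)(1/12)(11/12)(11/12) = 0.0058353; P(data | bowl C) = (4/6)(4/6)(2/6)(2/6) = 0.049383.
Weighting by the prior gives 1/3 · 0.035156 = 0.011719, 1/3 · 0.0058353 = 0.0019451, 1/3 · 0.049383 = 0.016461; with total 0.030125.
The posterior is then P(bowl A | data) = 0.38901, P(bowl B | data) = 0.064568, P(bowl C | data) = 0.54642.
Averaging over the posterior, P(green next | data) = (1/4)(0.38901) + (1/12)(0.064568) + (2/3)(0.54642) = 0.46692.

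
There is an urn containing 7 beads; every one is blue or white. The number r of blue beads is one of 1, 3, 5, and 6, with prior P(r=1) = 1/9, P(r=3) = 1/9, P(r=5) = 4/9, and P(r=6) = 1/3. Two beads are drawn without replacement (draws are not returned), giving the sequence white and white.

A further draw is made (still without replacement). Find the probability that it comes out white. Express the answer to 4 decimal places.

The likelihood of the observed sequence under each hypothesis: P(data | r = 1) = (6/7)(5/6) = 5/7; P(data | r = 3) = (4/7)(3/6) = 2/7; P(data | r = 5) = (2/7)(1/6) = 1/21; P(data | r = 6) = (1/7)(0/6) = 0.
Weighting by the prior gives 1/9 · 5/7 = 5/63, 1/9 · 2/7 = 2/63, 4/9 · 1/21 = 4/189, 1/3 · 0 = 0; with total 25/189.
The posterior is then P(r = 1 | data) = 3/5, P(r = 3 | data) = 6/25, P(r = 5 | data) = 4/25, P(r = 6 | data) = 0.
The predictive probability is P(white next | data) = (4/5)(3/5) + (2/5)(6/25) + (0)(4/25) = 72/125.

0.5760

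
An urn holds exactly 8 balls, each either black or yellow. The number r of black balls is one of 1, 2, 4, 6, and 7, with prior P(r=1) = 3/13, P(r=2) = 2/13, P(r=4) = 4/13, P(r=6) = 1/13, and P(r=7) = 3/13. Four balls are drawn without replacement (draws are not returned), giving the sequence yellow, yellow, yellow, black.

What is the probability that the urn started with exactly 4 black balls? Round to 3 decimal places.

For each hypothesis, P(data | H) works out to: P(data | r = 1) = (7/8)(6/7)(5/6)(1/5) = 0.125; P(data | r = 2) = (6/8)(5/7)(4/6)(2/5) = 0.14286; P(data | r = 4) = (4/8)(3/7)(2/6)(4/5) = 0.057143; P(data | r = 6) = (2/8)(1/7)(0/6) = 0; P(data | r = 7) = (1/8)(0/7) = 0.
Weighting by the prior gives 3/13 · 0.125 = 0.028846, 2/13 · 0.14286 = 0.021978, 4/13 · 0.057143 = 0.017582, 1/13 · 0 = 0, 3/13 · 0 = 0; summing to 0.068407.
By Bayes' rule, P(r = 4 | data) = (0.017582) / (0.068407) = 0.25703.

0.257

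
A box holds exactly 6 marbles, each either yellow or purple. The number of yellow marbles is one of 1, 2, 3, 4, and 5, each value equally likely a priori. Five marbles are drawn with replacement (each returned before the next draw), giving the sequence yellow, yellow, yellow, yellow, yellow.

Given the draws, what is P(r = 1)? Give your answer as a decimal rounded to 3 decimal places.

0.000

For each hypothesis, P(data | H) works out to: P(data | r = 1) = (1/6)(1/6)(1/6)(1/6)(1/6) = 0.0001286; P(data | r = 2) = (2/6)(2/6)(2/6)(2/6)(2/6) = 0.0041152; P(data | r = 3) = (3/6)(3/6)(3/6)(3/6)(3/6) = 0.03125; P(data | r = 4) = (4/6)(4/6)(4/6)(4/6)(4/6) = 0.13169; P(data | r = 5) = (5/6)(5/6)(5/6)(5/6)(5/6) = 0.40188.
Weighting by the prior gives 1/5 · 0.0001286 = 2.572e-05, 1/5 · 0.0041152 = 0.00082305, 1/5 · 0.03125 = 0.00625, 1/5 · 0.13169 = 0.026337, 1/5 · 0.40188 = 0.080376; with total 0.11381.
So P(r = 1 | data) = (2.572e-05) / (0.11381) = 0.00022599.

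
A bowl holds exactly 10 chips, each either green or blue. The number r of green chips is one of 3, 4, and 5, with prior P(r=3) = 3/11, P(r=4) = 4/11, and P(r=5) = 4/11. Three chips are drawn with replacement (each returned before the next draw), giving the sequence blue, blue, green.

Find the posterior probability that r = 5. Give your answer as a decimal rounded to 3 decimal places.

0.330

Compute the likelihood of the observed sequence for each case: P(data | r = 3) = (7/10)(7/10)(3/10) = 0.147; P(data | r = 4) = (6/10)(6/10)(4/10) = 0.144; P(data | r = 5) = (5/10)(5/10)(5/10) = 0.125.
Weighting by the prior gives 3/11 · 0.147 = 0.040091, 4/11 · 0.144 = 0.052364, 4/11 · 0.125 = 0.045455; with total 0.13791.
So P(r = 5 | data) = (0.045455) / (0.13791) = 0.3296.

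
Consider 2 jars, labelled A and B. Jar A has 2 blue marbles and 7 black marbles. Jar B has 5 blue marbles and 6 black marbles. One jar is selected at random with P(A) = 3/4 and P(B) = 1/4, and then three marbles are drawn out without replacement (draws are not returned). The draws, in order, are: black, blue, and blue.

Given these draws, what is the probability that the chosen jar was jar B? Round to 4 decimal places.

0.5926

The likelihood of the observed sequence under each hypothesis: P(data | jar A) = (7/9)(2/8)(1/7) = 1/36; P(data | jar B) = (6/11)(5/10)(4/9) = 4/33.
The prior-weighted likelihoods are 3/4 · 1/36 = 1/48, 1/4 · 4/33 = 1/33; summing to 9/176.
By Bayes' rule, P(jar B | data) = (1/33) / (9/176) = 16/27.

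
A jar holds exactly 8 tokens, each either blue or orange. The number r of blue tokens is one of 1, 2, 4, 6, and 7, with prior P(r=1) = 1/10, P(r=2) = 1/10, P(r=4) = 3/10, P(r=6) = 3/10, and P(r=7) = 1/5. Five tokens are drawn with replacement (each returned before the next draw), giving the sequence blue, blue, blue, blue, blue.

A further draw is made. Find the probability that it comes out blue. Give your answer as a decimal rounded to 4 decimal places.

The likelihood of the observed sequence under each hypothesis: P(data | r = 1) = (1/8)(1/8)(1/8)(1/8)(1/8) = 3.0518e-05; P(data | r = 2) = (2/8)(2/8)(2/8)(2/8)(2/8) = 0.00097656; P(data | r = 4) = (4/8)(4/8)(4/8)(4/8)(4/8) = 0.03125; P(data | r = 6) = (6/8)(6/8)(6/8)(6/8)(6/8) = 0.2373; P(data | r = 7) = (7/8)(7/8)(7/8)(7/8)(7/8) = 0.51291.
Multiplying each by its prior: 1/10 · 3.0518e-05 = 3.0518e-06, 1/10 · 0.00097656 = 9.7656e-05, 3/10 · 0.03125 = 0.009375, 3/10 · 0.2373 = 0.071191, 1/5 · 0.51291 = 0.10258; these sum to 0.18325.
Normalising, the posterior is P(r = 1 | data) = 1.6654e-05, P(r = 2 | data) = 0.00053292, P(r = 4 | data) = 0.05116, P(r = 6 | data) = 0.3885, P(r = 7 | data) = 0.55979.
The predictive probability is P(blue next | data) = (1/8)(1.6654e-05) + (1/4)(0.00053292) + (1/2)(0.05116) + (3/4)(0.3885) + (7/8)(0.55979) = 0.80691.

0.8069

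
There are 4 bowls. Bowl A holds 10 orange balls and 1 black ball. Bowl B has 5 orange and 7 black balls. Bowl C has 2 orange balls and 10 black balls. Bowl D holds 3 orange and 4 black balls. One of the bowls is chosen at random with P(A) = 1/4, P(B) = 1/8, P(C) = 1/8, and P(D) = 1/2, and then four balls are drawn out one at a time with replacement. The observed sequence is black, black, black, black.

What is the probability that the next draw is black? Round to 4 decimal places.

Compute the likelihood of the observed sequence for each case: P(data | bowl A) = (1/11)(1/11)(1/11)(1/11) = 6.8301e-05; P(data | bowl B) = (7/12)(7/12)(7/12)(7/12) = 0.11579; P(data | bowl C) = (10/12)(10/12)(10/12)(10/12) = 0.48225; P(data | bowl D) = (4/7)(4/7)(4/7)(4/7) = 0.10662.
Weighting by the prior gives 1/4 · 6.8301e-05 = 1.7075e-05, 1/8 · 0.11579 = 0.014474, 1/8 · 0.48225 = 0.060282, 1/2 · 0.10662 = 0.053311; these sum to 0.12808.
Dividing through by the total gives posterior P(bowl A | data) = 0.00013331, P(bowl B | data) = 0.113, P(bowl C | data) = 0.47064, P(bowl D | data) = 0.41622.
The predictive probability is P(black next | data) = (1/11)(0.00013331) + (7/12)(0.113) + (5/6)(0.47064) + (4/7)(0.41622) = 0.69597.

0.6960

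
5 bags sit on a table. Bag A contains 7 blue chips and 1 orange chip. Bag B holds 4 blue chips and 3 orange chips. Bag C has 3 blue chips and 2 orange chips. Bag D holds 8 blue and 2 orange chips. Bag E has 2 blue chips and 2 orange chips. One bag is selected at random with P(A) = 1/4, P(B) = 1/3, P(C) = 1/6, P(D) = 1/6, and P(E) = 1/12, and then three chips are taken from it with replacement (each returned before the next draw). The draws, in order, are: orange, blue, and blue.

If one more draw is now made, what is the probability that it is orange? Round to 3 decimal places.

0.333

Under each hypothesis, the probability of the observed sequence is: P(data | bag A) = (1/8)(7/8)(7/8) = 0.095703; P(data | bag B) = (3/7)(4/7)(4/7) = 0.13994; P(data | bag C) = (2/5)(3/5)(3/5) = 0.144; P(data | bag D) = (2/10)(8/10)(8/10) = 0.128; P(data | bag E) = (2/4)(2/4)(2/4) = 0.125.
Weighting by the prior gives 1/4 · 0.095703 = 0.023926, 1/3 · 0.13994 = 0.046647, 1/6 · 0.144 = 0.024, 1/6 · 0.128 = 0.021333, 1/12 · 0.125 = 0.010417; summing to 0.12632.
Normalising, the posterior is P(bag A | data) = 0.1894, P(bag B | data) = 0.36927, P(bag C | data) = 0.18999, P(bag D | data) = 0.16888, P(bag E | data) = 0.082461.
So P(orange next | data) = Σ P(orange next | H) P(H | data) = (1/8)(0.1894) + (3/7)(0.36927) + (2/5)(0.18999) + (1/5)(0.16888) + (1/2)(0.082461) = 0.33294.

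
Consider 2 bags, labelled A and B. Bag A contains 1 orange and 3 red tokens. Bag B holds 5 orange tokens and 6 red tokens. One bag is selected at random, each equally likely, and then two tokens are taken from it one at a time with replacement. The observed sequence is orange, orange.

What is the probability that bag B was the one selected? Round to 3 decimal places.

Compute the likelihood of the observed sequence for each case: P(data | bag A) = (1/4)(1/4) = 0.0625; P(data | bag B) = (5/11)(5/11) = 0.20661.
Multiplying each by its prior: 1/2 · 0.0625 = 0.03125, 1/2 · 0.20661 = 0.10331; summing to 0.13456.
Therefore the posterior P(bag B | data) = (0.10331) / (0.13456) = 0.76775.

0.768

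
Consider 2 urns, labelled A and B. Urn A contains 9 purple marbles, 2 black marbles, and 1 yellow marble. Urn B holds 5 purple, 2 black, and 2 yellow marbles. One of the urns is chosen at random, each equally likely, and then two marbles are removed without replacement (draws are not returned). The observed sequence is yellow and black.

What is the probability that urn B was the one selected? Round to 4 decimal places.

0.7857

For each hypothesis, P(data | H) works out to: P(data | urn A) = (1/12)(2/11) = 1/66; P(data | urn B) = (2/9)(2/8) = 1/18.
Weighting by the prior gives 1/2 · 1/66 = 1/132, 1/2 · 1/18 = 1/36; summing to 7/198.
Therefore the posterior P(urn B | data) = (1/36) / (7/198) = 11/14.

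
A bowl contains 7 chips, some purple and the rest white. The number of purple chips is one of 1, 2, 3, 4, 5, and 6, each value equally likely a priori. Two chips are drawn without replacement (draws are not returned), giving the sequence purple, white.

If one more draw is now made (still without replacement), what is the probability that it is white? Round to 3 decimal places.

0.500

For each hypothesis, P(data | H) works out to: P(data | r = 1) = (1/7)(6/6) = 1/7; P(data | r = 2) = (2/7)(5/6) = 5/21; P(data | r = 3) = (3/7)(4/6) = 2/7; P(data | r = 4) = (4/7)(3/6) = 2/7; P(data | r = 5) = (5/7)(2/6) = 5/21; P(data | r = 6) = (6/7)(1/6) = 1/7.
Weighting by the prior gives 1/6 · 1/7 = 1/42, 1/6 · 5/21 = 5/126, 1/6 · 2/7 = 1/21, 1/6 · 2/7 = 1/21, 1/6 · 5/21 = 5/126, 1/6 · 1/7 = 1/42; with total 2/9.
Normalising, the posterior is P(r = 1 | data) = 3/28, P(r = 2 | data) = 5/28, P(r = 3 | data) = 3/14, P(r = 4 | data) = 3/14, P(r = 5 | data) = 5/28, P(r = 6 | data) = 3/28.
So P(white next | data) = Σ P(white next | H) P(H | data) = (1)(3/28) + (4/5)(5/28) + (3/5)(3/14) + (2/5)(3/14) + (1/5)(5/28) + (0)(3/28) = 1/2.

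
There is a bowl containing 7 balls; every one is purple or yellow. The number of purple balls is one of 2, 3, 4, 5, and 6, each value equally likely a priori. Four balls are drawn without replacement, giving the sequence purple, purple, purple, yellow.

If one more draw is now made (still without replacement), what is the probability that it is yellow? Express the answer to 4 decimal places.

0.3333

Compute the likelihood of the observed sequence for each case: P(data | r = 2) = (2/7)(1/6)(0/5) = 0; P(data | r = 3) = (3/7)(2/6)(1/5)(4/4) = 1/35; P(data | r = 4) = (4/7)(3/6)(2/5)(3/4) = 3/35; P(data | r = 5) = (5/7)(4/6)(3/5)(2/4) = 1/7; P(data | r = 6) = (6/7)(5/6)(4/5)(1/4) = 1/7.
Multiplying each by its prior: 1/5 · 0 = 0, 1/5 · 1/35 = 1/175, 1/5 · 3/35 = 3/175, 1/5 · 1/7 = 1/35, 1/5 · 1/7 = 1/35; these sum to 2/25.
The posterior is then P(r = 2 | data) = 0, P(r = 3 | data) = 1/14, P(r = 4 | data) = 3/14, P(r = 5 | data) = 5/14, P(r = 6 | data) = 5/14.
The predictive probability is P(yellow next | data) = (1)(1/14) + (2/3)(3/14) + (1/3)(5/14) + (0)(5/14) = 1/3.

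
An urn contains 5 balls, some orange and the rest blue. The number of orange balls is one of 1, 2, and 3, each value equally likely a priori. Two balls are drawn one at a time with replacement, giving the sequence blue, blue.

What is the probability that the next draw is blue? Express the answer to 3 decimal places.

0.683

The likelihood of the observed sequence under each hypothesis: P(data | r = 1) = (4/5)(4/5) = 16/25; P(data | r = 2) = (3/5)(3/5) = 9/25; P(data | r = 3) = (2/5)(2/5) = 4/25.
Multiplying each by its prior: 1/3 · 16/25 = 16/75, 1/3 · 9/25 = 3/25, 1/3 · 4/25 = 4/75; summing to 29/75.
The posterior is then P(r = 1 | data) = 16/29, P(r = 2 | data) = 9/29, P(r = 3 | data) = 4/29.
The predictive probability is P(blue next | data) = (4/5)(16/29) + (3/5)(9/29) + (2/5)(4/29) = 99/145.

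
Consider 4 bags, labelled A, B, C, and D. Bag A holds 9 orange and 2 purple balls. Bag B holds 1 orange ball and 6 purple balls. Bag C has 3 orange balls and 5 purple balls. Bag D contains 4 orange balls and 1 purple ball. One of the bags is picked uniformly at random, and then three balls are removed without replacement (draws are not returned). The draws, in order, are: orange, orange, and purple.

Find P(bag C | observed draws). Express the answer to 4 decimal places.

0.2054

For each hypothesis, P(data | H) works out to: P(data | bag A) = (9/11)(8/10)(2/9) = 0.14545; P(data | bag B) = (1/7)(0/6) = 0; P(data | bag C) = (3/8)(2/7)(5/6) = 0.089286; P(data | bag D) = (4/5)(3/4)(1/3) = 0.2.
The prior-weighted likelihoods are 1/4 · 0.14545 = 0.036364, 1/4 · 0 = 0, 1/4 · 0.089286 = 0.022321, 1/4 · 0.2 = 0.05; summing to 0.10869.
Therefore the posterior P(bag C | data) = (0.022321) / (0.10869) = 0.20538.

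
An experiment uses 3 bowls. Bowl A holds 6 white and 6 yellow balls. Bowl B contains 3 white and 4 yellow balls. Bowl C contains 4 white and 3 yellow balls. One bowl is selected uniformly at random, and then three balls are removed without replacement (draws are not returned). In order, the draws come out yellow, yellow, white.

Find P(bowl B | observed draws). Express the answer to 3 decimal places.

0.406

The likelihood of the observed sequence under each hypothesis: P(data | bowl A) = (6/12)(5/11)(6/10) = 3/22; P(data | bowl B) = (4/7)(3/6)(3/5) = 6/35; P(data | bowl C) = (3/7)(2/6)(4/5) = 4/35.
Multiplying each by its prior: 1/3 · 3/22 = 1/22, 1/3 · 6/35 = 2/35, 1/3 · 4/35 = 4/105; with total 65/462.
Therefore the posterior P(bowl B | data) = (2/35) / (65/462) = 132/325.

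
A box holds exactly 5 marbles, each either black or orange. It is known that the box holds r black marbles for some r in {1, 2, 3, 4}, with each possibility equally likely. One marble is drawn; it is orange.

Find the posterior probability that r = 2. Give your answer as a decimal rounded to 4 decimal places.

Compute the likelihood of this draw for each case: P(data | r = 1) = (4/5) = 4/5; P(data | r = 2) = (3/5) = 3/5; P(data | r = 3) = (2/5) = 2/5; P(data | r = 4) = (1/5) = 1/5.
Multiplying each by its prior: 1/4 · 4/5 = 1/5, 1/4 · 3/5 = 3/20, 1/4 · 2/5 = 1/10, 1/4 · 1/5 = 1/20; these sum to 1/2.
Therefore the posterior P(r = 2 | data) = (3/20) / (1/2) = 3/10.

0.3000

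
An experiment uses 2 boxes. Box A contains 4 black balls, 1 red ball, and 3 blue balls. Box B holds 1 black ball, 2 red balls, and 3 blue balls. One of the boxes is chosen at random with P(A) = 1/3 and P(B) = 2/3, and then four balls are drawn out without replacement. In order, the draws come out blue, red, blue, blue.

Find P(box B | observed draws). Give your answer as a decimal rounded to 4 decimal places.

0.9492

Compute the likelihood of the observed sequence for each case: P(data | box A) = (3/8)(1/7)(2/6)(1/5) = 0.0035714; P(data | box B) = (3/6)(2/5)(2/4)(1/3) = 0.033333.
The prior-weighted likelihoods are 1/3 · 0.0035714 = 0.0011905, 2/3 · 0.033333 = 0.022222; summing to 0.023413.
So P(box B | data) = (0.022222) / (0.023413) = 0.94915.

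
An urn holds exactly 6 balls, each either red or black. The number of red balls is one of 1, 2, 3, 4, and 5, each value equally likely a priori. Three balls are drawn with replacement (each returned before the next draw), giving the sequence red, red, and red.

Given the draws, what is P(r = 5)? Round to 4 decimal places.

Compute the likelihood of the observed sequence for each case: P(data | r = 1) = (1/6)(1/6)(1/6) = 0.0046296; P(data | r = 2) = (2/6)(2/6)(2/6) = 0.037037; P(data | r = 3) = (3/6)(3/6)(3/6) = 0.125; P(data | r = 4) = (4/6)(4/6)(4/6) = 0.2963; P(data | r = 5) = (5/6)(5/6)(5/6) = 0.5787.
Weighting by the prior gives 1/5 · 0.0046296 = 0.00092593, 1/5 · 0.037037 = 0.0074074, 1/5 · 0.125 = 0.025, 1/5 · 0.2963 = 0.059259, 1/5 · 0.5787 = 0.11574; summing to 0.20833.
Therefore the posterior P(r = 5 | data) = (0.11574) / (0.20833) = 0.55556.

0.5556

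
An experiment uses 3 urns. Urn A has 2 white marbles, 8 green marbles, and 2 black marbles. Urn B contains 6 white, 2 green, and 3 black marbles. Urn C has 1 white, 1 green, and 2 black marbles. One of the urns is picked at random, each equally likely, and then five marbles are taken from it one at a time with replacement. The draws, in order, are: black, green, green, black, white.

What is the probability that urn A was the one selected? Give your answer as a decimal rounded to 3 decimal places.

Under each hypothesis, the probability of the observed sequence is: P(data | urn A) = (2/12)(8/12)(8/12)(2/12)(2/12) = 0.0020576; P(data | urn B) = (3/11)(2/11)(2/11)(3/11)(6/11) = 0.0013412; P(data | urn C) = (2/4)(1/4)(1/4)(2/4)(1/4) = 0.0039062.
The prior-weighted likelihoods are 1/3 · 0.0020576 = 0.00068587, 1/3 · 0.0013412 = 0.00044706, 1/3 · 0.0039062 = 0.0013021; with total 0.002435.
So P(urn A | data) = (0.00068587) / (0.002435) = 0.28167.

0.282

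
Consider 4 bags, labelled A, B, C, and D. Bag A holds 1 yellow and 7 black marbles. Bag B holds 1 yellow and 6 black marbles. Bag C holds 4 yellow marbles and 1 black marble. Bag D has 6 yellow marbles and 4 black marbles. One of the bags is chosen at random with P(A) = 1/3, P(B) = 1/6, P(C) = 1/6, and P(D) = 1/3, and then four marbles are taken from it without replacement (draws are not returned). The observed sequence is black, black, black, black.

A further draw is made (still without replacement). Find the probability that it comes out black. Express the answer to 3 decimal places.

0.720

Compute the likelihood of the observed sequence for each case: P(data | bag A) = (7/8)(6/7)(5/6)(4/5) = 1/2; P(data | bag B) = (6/7)(5/6)(4/5)(3/4) = 3/7; P(data | bag C) = (1/5)(0/4) = 0; P(data | bag D) = (4/10)(3/9)(2/8)(1/7) = 1/210.
The prior-weighted likelihoods are 1/3 · 1/2 = 1/6, 1/6 · 3/7 = 1/14, 1/6 · 0 = 0, 1/3 · 1/210 = 1/630; these sum to 151/630.
The posterior is then P(bag A | data) = 105/151, P(bag B | data) = 45/151, P(bag C | data) = 0, P(bag D | data) = 1/151.
Averaging over the posterior, P(black next | data) = (3/4)(105/151) + (2/3)(45/151) + (0)(1/151) = 435/604.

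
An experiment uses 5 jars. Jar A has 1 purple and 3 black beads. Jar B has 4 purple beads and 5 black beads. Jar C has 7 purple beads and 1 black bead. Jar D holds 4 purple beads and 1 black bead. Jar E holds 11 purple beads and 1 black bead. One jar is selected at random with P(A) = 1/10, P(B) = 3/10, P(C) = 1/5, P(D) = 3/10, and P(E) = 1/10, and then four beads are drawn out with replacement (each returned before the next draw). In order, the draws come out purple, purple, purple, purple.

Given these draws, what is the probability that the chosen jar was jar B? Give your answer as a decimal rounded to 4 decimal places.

0.0363

For each hypothesis, P(data | H) works out to: P(data | jar A) = (1/4)(1/4)(1/4)(1/4) = 0.0039062; P(data | jar B) = (4/9)(4/9)(4/9)(4/9) = 0.039018; P(data | jar C) = (7/8)(7/8)(7/8)(7/8) = 0.58618; P(data | jar D) = (4/5)(4/5)(4/5)(4/5) = 0.4096; P(data | jar E) = (11/12)(11/12)(11/12)(11/12) = 0.70607.
Weighting by the prior gives 1/10 · 0.0039062 = 0.00039063, 3/10 · 0.039018 = 0.011706, 1/5 · 0.58618 = 0.11724, 3/10 · 0.4096 = 0.12288, 1/10 · 0.70607 = 0.070607; with total 0.32282.
So P(jar B | data) = (0.011706) / (0.32282) = 0.03626.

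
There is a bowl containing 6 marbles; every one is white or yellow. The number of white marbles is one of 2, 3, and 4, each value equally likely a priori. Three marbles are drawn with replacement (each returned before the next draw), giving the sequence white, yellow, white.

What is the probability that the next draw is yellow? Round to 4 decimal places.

The likelihood of the observed sequence under each hypothesis: P(data | r = 2) = (2/6)(4/6)(2/6) = 2/27; P(data | r = 3) = (3/6)(3/6)(3/6) = 1/8; P(data | r = 4) = (4/6)(2/6)(4/6) = 4/27.
Multiplying each by its prior: 1/3 · 2/27 = 2/81, 1/3 · 1/8 = 1/24, 1/3 · 4/27 = 4/81; summing to 25/216.
Dividing through by the total gives posterior P(r = 2 | data) = 16/75, P(r = 3 | data) = 9/25, P(r = 4 | data) = 32/75.
Averaging over the posterior, P(yellow next | data) = (2/3)(16/75) + (1/2)(9/25) + (1/3)(32/75) = 209/450.

0.4644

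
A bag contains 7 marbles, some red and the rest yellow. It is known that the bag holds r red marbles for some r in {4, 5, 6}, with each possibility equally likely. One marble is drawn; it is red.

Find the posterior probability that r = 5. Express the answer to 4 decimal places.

Under each hypothesis, the probability of this draw is: P(data | r = 4) = (4/7) = 4/7; P(data | r = 5) = (5/7) = 5/7; P(data | r = 6) = (6/7) = 6/7.
Multiplying each by its prior: 1/3 · 4/7 = 4/21, 1/3 · 5/7 = 5/21, 1/3 · 6/7 = 2/7; summing to 5/7.
Therefore the posterior P(r = 5 | data) = (5/21) / (5/7) = 1/3.

0.3333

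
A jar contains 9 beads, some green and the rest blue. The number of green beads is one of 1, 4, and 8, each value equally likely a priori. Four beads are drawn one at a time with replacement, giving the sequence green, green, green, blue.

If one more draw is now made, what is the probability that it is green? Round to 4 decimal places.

The likelihood of the observed sequence under each hypothesis: P(data | r = 1) = (1/9)(1/9)(1/9)(8/9) = 0.0012193; P(data | r = 4) = (4/9)(4/9)(4/9)(5/9) = 0.048773; P(data | r = 8) = (8/9)(8/9)(8/9)(1/9) = 0.078037.
Weighting by the prior gives 1/3 · 0.0012193 = 0.00040644, 1/3 · 0.048773 = 0.016258, 1/3 · 0.078037 = 0.026012; with total 0.042676.
Dividing through by the total gives posterior P(r = 1 | data) = 0.0095238, P(r = 4 | data) = 0.38095, P(r = 8 | data) = 0.60952.
So P(green next | data) = Σ P(green next | H) P(H | data) = (1/9)(0.0095238) + (4/9)(0.38095) + (8/9)(0.60952) = 0.71217.

0.7122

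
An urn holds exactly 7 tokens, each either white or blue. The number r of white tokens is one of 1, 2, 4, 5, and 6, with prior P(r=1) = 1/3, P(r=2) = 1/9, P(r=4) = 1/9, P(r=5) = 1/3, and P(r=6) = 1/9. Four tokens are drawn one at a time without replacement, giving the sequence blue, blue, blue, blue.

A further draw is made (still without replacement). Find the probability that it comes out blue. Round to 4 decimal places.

0.6333

The likelihood of the observed sequence under each hypothesis: P(data | r = 1) = (6/7)(5/6)(4/5)(3/4) = 3/7; P(data | r = 2) = (5/7)(4/6)(3/5)(2/4) = 1/7; P(data | r = 4) = (3/7)(2/6)(1/5)(0/4) = 0; P(data | r = 5) = (2/7)(1/6)(0/5) = 0; P(data | r = 6) = (1/7)(0/6) = 0.
The prior-weighted likelihoods are 1/3 · 3/7 = 1/7, 1/9 · 1/7 = 1/63, 1/9 · 0 = 0, 1/3 · 0 = 0, 1/9 · 0 = 0; with total 10/63.
Normalising, the posterior is P(r = 1 | data) = 9/10, P(r = 2 | data) = 1/10, P(r = 4 | data) = 0, P(r = 5 | data) = 0, P(r = 6 | data) = 0.
So P(blue next | data) = Σ P(blue next | H) P(H | data) = (2/3)(9/10) + (1/3)(1/10) = 19/30.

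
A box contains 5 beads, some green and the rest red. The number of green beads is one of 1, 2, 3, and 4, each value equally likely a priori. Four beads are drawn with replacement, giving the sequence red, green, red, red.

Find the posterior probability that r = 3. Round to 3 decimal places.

0.164

Under each hypothesis, the probability of the observed sequence is: P(data | r = 1) = (4/5)(1/5)(4/5)(4/5) = 0.1024; P(data | r = 2) = (3/5)(2/5)(3/5)(3/5) = 0.0864; P(data | r = 3) = (2/5)(3/5)(2/5)(2/5) = 0.0384; P(data | r = 4) = (1/5)(4/5)(1/5)(1/5) = 0.0064.
Multiplying each by its prior: 1/4 · 0.1024 = 0.0256, 1/4 · 0.0864 = 0.0216, 1/4 · 0.0384 = 0.0096, 1/4 · 0.0064 = 0.0016; summing to 0.0584.
So P(r = 3 | data) = (0.0096) / (0.0584) = 0.16438.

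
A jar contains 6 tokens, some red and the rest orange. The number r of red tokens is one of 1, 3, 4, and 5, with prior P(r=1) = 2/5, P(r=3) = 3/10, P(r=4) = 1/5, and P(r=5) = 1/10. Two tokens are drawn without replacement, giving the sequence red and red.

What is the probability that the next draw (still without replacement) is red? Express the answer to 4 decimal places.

For each hypothesis, P(data | H) works out to: P(data | r = 1) = (1/6)(0/5) = 0; P(data | r = 3) = (3/6)(2/5) = 1/5; P(data | r = 4) = (4/6)(3/5) = 2/5; P(data | r = 5) = (5/6)(4/5) = 2/3.
Multiplying each by its prior: 2/5 · 0 = 0, 3/10 · 1/5 = 3/50, 1/5 · 2/5 = 2/25, 1/10 · 2/3 = 1/15; with total 31/150.
The posterior is then P(r = 1 | data) = 0, P(r = 3 | data) = 9/31, P(r = 4 | data) = 12/31, P(r = 5 | data) = 10/31.
So P(red next | data) = Σ P(red next | H) P(H | data) = (1/4)(9/31) + (1/2)(12/31) + (3/4)(10/31) = 63/124.

0.5081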